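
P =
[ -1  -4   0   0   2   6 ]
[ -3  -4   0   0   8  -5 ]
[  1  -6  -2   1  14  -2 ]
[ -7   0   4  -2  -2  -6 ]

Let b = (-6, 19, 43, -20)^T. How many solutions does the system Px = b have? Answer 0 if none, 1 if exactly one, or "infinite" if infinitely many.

Row reduce the augmented matrix [P | b].
R2 ← R2 − (3)·R1: [0, 8, 0, 0, 2, -23, 37]
R3 ← R3 + R1: [0, -10, -2, 1, 16, 4, 37]
R4 ← R4 − (7)·R1: [0, 28, 4, -2, -16, -48, 22]
R3 ← R3 + (5/4)·R2: [0, 0, -2, 1, 37/2, -99/4, 333/4]
R4 ← R4 − (7/2)·R2: [0, 0, 4, -2, -23, 65/2, -215/2]
R4 ← R4 + (2)·R3: [0, 0, 0, 0, 14, -17, 59]
The echelon form has 4 nonzero rows, and every pivot lies in the first 6 columns, so rank(P) = rank([P|b]) = 4.
The system is consistent.
rank = 4 < 6 unknowns, so there are infinitely many solutions.

infinite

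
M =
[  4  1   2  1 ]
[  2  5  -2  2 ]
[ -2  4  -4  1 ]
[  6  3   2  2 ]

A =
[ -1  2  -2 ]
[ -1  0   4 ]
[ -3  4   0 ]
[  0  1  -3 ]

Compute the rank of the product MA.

First compute MA:
[[-11,  17,  -7],
 [ -1,  -2,  10],
 [ 10, -19,  17],
 [-15,  22,  -6]]
Now row reduce the product.
R2 ← R2 − (1/11)·R1: [0, -39/11, 117/11]
R3 ← R3 + (10/11)·R1: [0, -39/11, 117/11]
R4 ← R4 − (15/11)·R1: [0, -13/11, 39/11]
R3 ← R3 − R2: [0, 0, 0]
R4 ← R4 − (1/3)·R2: [0, 0, 0]
2 nonzero rows, so rank(MA) = 2.

2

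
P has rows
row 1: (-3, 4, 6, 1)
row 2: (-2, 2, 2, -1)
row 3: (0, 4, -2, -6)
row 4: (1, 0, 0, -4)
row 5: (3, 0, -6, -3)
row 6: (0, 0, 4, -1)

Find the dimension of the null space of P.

0

Row reduce to echelon form.
R2 ← R2 − (2/3)·R1: [0, -2/3, -2, -5/3]
R4 ← R4 + (1/3)·R1: [0, 4/3, 2, -11/3]
R5 ← R5 + R1: [0, 4, 0, -2]
R3 ← R3 + (6)·R2: [0, 0, -14, -16]
R4 ← R4 + (2)·R2: [0, 0, -2, -7]
R5 ← R5 + (6)·R2: [0, 0, -12, -12]
R4 ← R4 − (1/7)·R3: [0, 0, 0, -33/7]
R5 ← R5 − (6/7)·R3: [0, 0, 0, 12/7]
R6 ← R6 + (2/7)·R3: [0, 0, 0, -39/7]
R5 ← R5 + (4/11)·R4: [0, 0, 0, 0]
R6 ← R6 − (13/11)·R4: [0, 0, 0, 0]
4 nonzero rows, so rank(P) = 4.
P has 4 columns; by rank–nullity, nullity = 4 − 4 = 0.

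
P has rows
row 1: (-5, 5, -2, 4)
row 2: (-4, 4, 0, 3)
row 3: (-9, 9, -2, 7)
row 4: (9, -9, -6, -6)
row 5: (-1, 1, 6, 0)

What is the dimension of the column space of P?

2

Row reduce to echelon form.
R2 ← R2 − (4/5)·R1: [0, 0, 8/5, -1/5]
R3 ← R3 − (9/5)·R1: [0, 0, 8/5, -1/5]
R4 ← R4 + (9/5)·R1: [0, 0, -48/5, 6/5]
R5 ← R5 − (1/5)·R1: [0, 0, 32/5, -4/5]
R3 ← R3 − R2: [0, 0, 0, 0]
R4 ← R4 + (6)·R2: [0, 0, 0, 0]
R5 ← R5 − (4)·R2: [0, 0, 0, 0]
Echelon form has 2 nonzero rows, so rank(P) = 2.
The column space has dimension equal to the rank: 2.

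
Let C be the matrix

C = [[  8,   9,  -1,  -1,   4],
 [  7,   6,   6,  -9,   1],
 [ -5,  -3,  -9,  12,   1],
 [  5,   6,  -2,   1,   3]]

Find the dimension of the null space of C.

3

Row reduce to echelon form.
R2 ← R2 − (7/8)·R1: [0, -15/8, 55/8, -65/8, -5/2]
R3 ← R3 + (5/8)·R1: [0, 21/8, -77/8, 91/8, 7/2]
R4 ← R4 − (5/8)·R1: [0, 3/8, -11/8, 13/8, 1/2]
R3 ← R3 + (7/5)·R2: [0, 0, 0, 0, 0]
R4 ← R4 + (1/5)·R2: [0, 0, 0, 0, 0]
2 nonzero rows, so rank(C) = 2.
C has 5 columns; by rank–nullity, nullity = 5 − 2 = 3.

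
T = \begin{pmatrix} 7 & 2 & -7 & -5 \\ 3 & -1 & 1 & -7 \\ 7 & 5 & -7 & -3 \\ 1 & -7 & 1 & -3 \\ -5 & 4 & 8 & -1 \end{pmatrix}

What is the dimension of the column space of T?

4

Row reduce to echelon form.
R2 ← R2 − (3/7)·R1: [0, -13/7, 4, -34/7]
R3 ← R3 − R1: [0, 3, 0, 2]
R4 ← R4 − (1/7)·R1: [0, -51/7, 2, -16/7]
R5 ← R5 + (5/7)·R1: [0, 38/7, 3, -32/7]
R3 ← R3 + (21/13)·R2: [0, 0, 84/13, -76/13]
R4 ← R4 − (51/13)·R2: [0, 0, -178/13, 218/13]
R5 ← R5 + (38/13)·R2: [0, 0, 191/13, -244/13]
R4 ← R4 + (89/42)·R3: [0, 0, 0, 92/21]
R5 ← R5 − (191/84)·R3: [0, 0, 0, -115/21]
R5 ← R5 + (5/4)·R4: [0, 0, 0, 0]
Echelon form has 4 nonzero rows, so rank(T) = 4.
The column space has dimension equal to the rank: 4.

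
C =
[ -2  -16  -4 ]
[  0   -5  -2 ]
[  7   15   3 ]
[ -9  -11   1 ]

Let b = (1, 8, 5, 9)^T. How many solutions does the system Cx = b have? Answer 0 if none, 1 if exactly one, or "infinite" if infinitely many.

Row reduce the augmented matrix [C | b].
R3 ← R3 + (7/2)·R1: [0, -41, -11, 17/2]
R4 ← R4 − (9/2)·R1: [0, 61, 19, 9/2]
R3 ← R3 − (41/5)·R2: [0, 0, 27/5, -571/10]
R4 ← R4 + (61/5)·R2: [0, 0, -27/5, 1021/10]
R4 ← R4 + R3: [0, 0, 0, 45]
The echelon form has 4 nonzero rows; the last pivot sits in the augmented column, so rank(C) = 3 but rank([C|b]) = 4.
Since the ranks differ, the system is inconsistent.
It has no solutions.

0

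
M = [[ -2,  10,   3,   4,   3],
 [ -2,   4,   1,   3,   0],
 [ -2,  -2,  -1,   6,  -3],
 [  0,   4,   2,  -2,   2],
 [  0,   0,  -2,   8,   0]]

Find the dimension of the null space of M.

Row reduce to echelon form.
R2 ← R2 − R1: [0, -6, -2, -1, -3]
R3 ← R3 − R1: [0, -12, -4, 2, -6]
R3 ← R3 − (2)·R2: [0, 0, 0, 4, 0]
R4 ← R4 + (2/3)·R2: [0, 0, 2/3, -8/3, 0]
Swap R3 ↔ R4
R5 ← R5 + (3)·R3: [0, 0, 0, 0, 0]
4 nonzero rows, so rank(M) = 4.
M has 5 columns; by rank–nullity, nullity = 5 − 4 = 1.

1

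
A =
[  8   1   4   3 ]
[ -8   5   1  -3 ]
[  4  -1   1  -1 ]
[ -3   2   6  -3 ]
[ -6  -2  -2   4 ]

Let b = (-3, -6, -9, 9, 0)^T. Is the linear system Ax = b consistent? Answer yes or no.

no

Row reduce the augmented matrix [A | b].
R2 ← R2 + R1: [0, 6, 5, 0, -9]
R3 ← R3 − (1/2)·R1: [0, -3/2, -1, -5/2, -15/2]
R4 ← R4 + (3/8)·R1: [0, 19/8, 15/2, -15/8, 63/8]
R5 ← R5 + (3/4)·R1: [0, -5/4, 1, 25/4, -9/4]
R3 ← R3 + (1/4)·R2: [0, 0, 1/4, -5/2, -39/4]
R4 ← R4 − (19/48)·R2: [0, 0, 265/48, -15/8, 183/16]
R5 ← R5 + (5/24)·R2: [0, 0, 49/24, 25/4, -33/8]
R4 ← R4 − (265/12)·R3: [0, 0, 0, 160/3, 907/4]
R5 ← R5 − (49/6)·R3: [0, 0, 0, 80/3, 151/2]
R5 ← R5 − (1/2)·R4: [0, 0, 0, 0, -303/8]
The echelon form has 5 nonzero rows; the last pivot sits in the augmented column, so rank(A) = 4 but rank([A|b]) = 5.
Since the ranks differ, the system is inconsistent.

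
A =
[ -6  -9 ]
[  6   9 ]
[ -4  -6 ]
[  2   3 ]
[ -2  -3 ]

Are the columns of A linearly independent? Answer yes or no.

no

Row reduce A to echelon form.
R2 ← R2 + R1: [0, 0]
R3 ← R3 − (2/3)·R1: [0, 0]
R4 ← R4 + (1/3)·R1: [0, 0]
R5 ← R5 − (1/3)·R1: [0, 0]
1 pivot among 2 columns.
Only 1 < 2 pivot columns, so the columns are linearly dependent.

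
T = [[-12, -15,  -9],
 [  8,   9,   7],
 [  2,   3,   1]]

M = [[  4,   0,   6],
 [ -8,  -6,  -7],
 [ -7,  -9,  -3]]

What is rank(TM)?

2

First compute TM:
[[135, 171,  60],
 [-89, -117, -36],
 [-23, -27, -12]]
Now row reduce the product.
R2 ← R2 + (89/135)·R1: [0, -64/15, 32/9]
R3 ← R3 + (23/135)·R1: [0, 32/15, -16/9]
R3 ← R3 + (1/2)·R2: [0, 0, 0]
2 nonzero rows, so rank(TM) = 2.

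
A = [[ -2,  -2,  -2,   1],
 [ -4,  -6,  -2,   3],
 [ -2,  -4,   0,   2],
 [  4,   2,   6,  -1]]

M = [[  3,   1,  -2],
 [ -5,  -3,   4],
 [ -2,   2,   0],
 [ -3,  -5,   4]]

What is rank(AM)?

2

First compute AM:
[[  5,  -5,   0],
 [ 13,  -5,  -4],
 [  8,   0,  -4],
 [ -7,  15,  -4]]
Now row reduce the product.
R2 ← R2 − (13/5)·R1: [0, 8, -4]
R3 ← R3 − (8/5)·R1: [0, 8, -4]
R4 ← R4 + (7/5)·R1: [0, 8, -4]
R3 ← R3 − R2: [0, 0, 0]
R4 ← R4 − R2: [0, 0, 0]
2 nonzero rows, so rank(AM) = 2.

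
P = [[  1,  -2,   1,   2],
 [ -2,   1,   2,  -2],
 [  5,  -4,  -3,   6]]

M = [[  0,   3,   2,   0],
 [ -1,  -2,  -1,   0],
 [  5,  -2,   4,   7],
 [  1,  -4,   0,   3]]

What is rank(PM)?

2

First compute PM:
[[  9,  -3,   8,  13],
 [  7,  -4,   3,   8],
 [ -5,   5,   2,  -3]]
Now row reduce the product.
R2 ← R2 − (7/9)·R1: [0, -5/3, -29/9, -19/9]
R3 ← R3 + (5/9)·R1: [0, 10/3, 58/9, 38/9]
R3 ← R3 + (2)·R2: [0, 0, 0, 0]
2 nonzero rows, so rank(PM) = 2.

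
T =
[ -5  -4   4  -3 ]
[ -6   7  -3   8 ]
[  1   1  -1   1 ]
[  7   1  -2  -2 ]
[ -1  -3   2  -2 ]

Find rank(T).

Row reduce to echelon form.
R2 ← R2 − (6/5)·R1: [0, 59/5, -39/5, 58/5]
R3 ← R3 + (1/5)·R1: [0, 1/5, -1/5, 2/5]
R4 ← R4 + (7/5)·R1: [0, -23/5, 18/5, -31/5]
R5 ← R5 − (1/5)·R1: [0, -11/5, 6/5, -7/5]
R3 ← R3 − (1/59)·R2: [0, 0, -4/59, 12/59]
R4 ← R4 + (23/59)·R2: [0, 0, 33/59, -99/59]
R5 ← R5 + (11/59)·R2: [0, 0, -15/59, 45/59]
R4 ← R4 + (33/4)·R3: [0, 0, 0, 0]
R5 ← R5 − (15/4)·R3: [0, 0, 0, 0]
Echelon form has 3 nonzero rows, so rank(T) = 3.

3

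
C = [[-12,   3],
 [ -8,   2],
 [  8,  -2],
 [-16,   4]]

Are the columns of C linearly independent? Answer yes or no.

no

Row reduce C to echelon form.
R2 ← R2 − (2/3)·R1: [0, 0]
R3 ← R3 + (2/3)·R1: [0, 0]
R4 ← R4 − (4/3)·R1: [0, 0]
1 pivot among 2 columns.
Only 1 < 2 pivot columns, so the columns are linearly dependent.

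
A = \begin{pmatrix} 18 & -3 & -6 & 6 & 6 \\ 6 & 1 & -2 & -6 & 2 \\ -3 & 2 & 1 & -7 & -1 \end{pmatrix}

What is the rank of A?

2

Row reduce to echelon form.
R2 ← R2 − (1/3)·R1: [0, 2, 0, -8, 0]
R3 ← R3 + (1/6)·R1: [0, 3/2, 0, -6, 0]
R3 ← R3 − (3/4)·R2: [0, 0, 0, 0, 0]
Echelon form has 2 nonzero rows, so rank(A) = 2.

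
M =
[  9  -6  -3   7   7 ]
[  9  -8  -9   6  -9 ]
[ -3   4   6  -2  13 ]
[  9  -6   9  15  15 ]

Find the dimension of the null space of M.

Row reduce to echelon form.
R2 ← R2 − R1: [0, -2, -6, -1, -16]
R3 ← R3 + (1/3)·R1: [0, 2, 5, 1/3, 46/3]
R4 ← R4 − R1: [0, 0, 12, 8, 8]
R3 ← R3 + R2: [0, 0, -1, -2/3, -2/3]
R4 ← R4 + (12)·R3: [0, 0, 0, 0, 0]
3 nonzero rows, so rank(M) = 3.
M has 5 columns; by rank–nullity, nullity = 5 − 3 = 2.

2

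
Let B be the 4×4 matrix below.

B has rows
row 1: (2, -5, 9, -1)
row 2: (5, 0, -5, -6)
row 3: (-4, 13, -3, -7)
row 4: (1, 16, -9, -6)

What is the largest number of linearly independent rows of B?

Row reduce to echelon form.
R2 ← R2 − (5/2)·R1: [0, 25/2, -55/2, -7/2]
R3 ← R3 + (2)·R1: [0, 3, 15, -9]
R4 ← R4 − (1/2)·R1: [0, 37/2, -27/2, -11/2]
R3 ← R3 − (6/25)·R2: [0, 0, 108/5, -204/25]
R4 ← R4 − (37/25)·R2: [0, 0, 136/5, -8/25]
R4 ← R4 − (34/27)·R3: [0, 0, 0, 448/45]
Echelon form has 4 nonzero rows, so rank(B) = 4.
The rank gives the maximum number of linearly independent rows: 4.

4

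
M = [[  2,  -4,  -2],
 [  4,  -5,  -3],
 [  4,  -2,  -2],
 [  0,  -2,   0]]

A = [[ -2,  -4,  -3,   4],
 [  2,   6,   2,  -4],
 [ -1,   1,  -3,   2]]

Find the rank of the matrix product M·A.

First compute MA:
[[-10, -34,  -8,  20],
 [-15, -49, -13,  30],
 [-10, -30, -10,  20],
 [ -4, -12,  -4,   8]]
Now row reduce the product.
R2 ← R2 − (3/2)·R1: [0, 2, -1, 0]
R3 ← R3 − R1: [0, 4, -2, 0]
R4 ← R4 − (2/5)·R1: [0, 8/5, -4/5, 0]
R3 ← R3 − (2)·R2: [0, 0, 0, 0]
R4 ← R4 − (4/5)·R2: [0, 0, 0, 0]
2 nonzero rows, so rank(MA) = 2.

2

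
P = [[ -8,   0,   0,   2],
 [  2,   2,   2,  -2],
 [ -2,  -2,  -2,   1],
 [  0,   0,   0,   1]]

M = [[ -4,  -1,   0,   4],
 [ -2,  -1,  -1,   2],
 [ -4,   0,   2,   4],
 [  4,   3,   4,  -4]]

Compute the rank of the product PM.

First compute PM:
[[ 40,  14,   8, -40],
 [-28, -10,  -6,  28],
 [ 24,   7,   2, -24],
 [  4,   3,   4,  -4]]
Now row reduce the product.
R2 ← R2 + (7/10)·R1: [0, -1/5, -2/5, 0]
R3 ← R3 − (3/5)·R1: [0, -7/5, -14/5, 0]
R4 ← R4 − (1/10)·R1: [0, 8/5, 16/5, 0]
R3 ← R3 − (7)·R2: [0, 0, 0, 0]
R4 ← R4 + (8)·R2: [0, 0, 0, 0]
2 nonzero rows, so rank(PM) = 2.

2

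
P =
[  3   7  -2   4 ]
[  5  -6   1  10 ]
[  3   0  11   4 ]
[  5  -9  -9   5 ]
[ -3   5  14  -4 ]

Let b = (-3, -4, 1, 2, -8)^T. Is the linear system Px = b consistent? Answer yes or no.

no

Row reduce the augmented matrix [P | b].
R2 ← R2 − (5/3)·R1: [0, -53/3, 13/3, 10/3, 1]
R3 ← R3 − R1: [0, -7, 13, 0, 4]
R4 ← R4 − (5/3)·R1: [0, -62/3, -17/3, -5/3, 7]
R5 ← R5 + R1: [0, 12, 12, 0, -11]
R3 ← R3 − (21/53)·R2: [0, 0, 598/53, -70/53, 191/53]
R4 ← R4 − (62/53)·R2: [0, 0, -569/53, -295/53, 309/53]
R5 ← R5 + (36/53)·R2: [0, 0, 792/53, 120/53, -547/53]
R4 ← R4 + (569/598)·R3: [0, 0, 0, -2040/299, 5537/598]
R5 ← R5 − (396/299)·R3: [0, 0, 0, 1200/299, -4513/299]
R5 ← R5 + (10/17)·R4: [0, 0, 0, 0, -164/17]
The echelon form has 5 nonzero rows; the last pivot sits in the augmented column, so rank(P) = 4 but rank([P|b]) = 5.
Since the ranks differ, the system is inconsistent.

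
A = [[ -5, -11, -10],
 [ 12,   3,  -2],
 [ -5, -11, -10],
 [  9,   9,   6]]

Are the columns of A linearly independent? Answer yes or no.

Row reduce A to echelon form.
R2 ← R2 + (12/5)·R1: [0, -117/5, -26]
R3 ← R3 − R1: [0, 0, 0]
R4 ← R4 + (9/5)·R1: [0, -54/5, -12]
R4 ← R4 − (6/13)·R2: [0, 0, 0]
2 pivots among 3 columns.
Only 2 < 3 pivot columns, so the columns are linearly dependent.

no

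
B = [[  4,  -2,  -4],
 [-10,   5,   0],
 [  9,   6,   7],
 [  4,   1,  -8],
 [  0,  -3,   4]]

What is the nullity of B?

0

Row reduce to echelon form.
R2 ← R2 + (5/2)·R1: [0, 0, -10]
R3 ← R3 − (9/4)·R1: [0, 21/2, 16]
R4 ← R4 − R1: [0, 3, -4]
Swap R2 ↔ R3
R4 ← R4 − (2/7)·R2: [0, 0, -60/7]
R5 ← R5 + (2/7)·R2: [0, 0, 60/7]
R4 ← R4 − (6/7)·R3: [0, 0, 0]
R5 ← R5 + (6/7)·R3: [0, 0, 0]
3 nonzero rows, so rank(B) = 3.
B has 3 columns; by rank–nullity, nullity = 3 − 3 = 0.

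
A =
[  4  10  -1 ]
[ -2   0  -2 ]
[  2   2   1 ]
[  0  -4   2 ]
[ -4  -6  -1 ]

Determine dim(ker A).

Row reduce to echelon form.
R2 ← R2 + (1/2)·R1: [0, 5, -5/2]
R3 ← R3 − (1/2)·R1: [0, -3, 3/2]
R5 ← R5 + R1: [0, 4, -2]
R3 ← R3 + (3/5)·R2: [0, 0, 0]
R4 ← R4 + (4/5)·R2: [0, 0, 0]
R5 ← R5 − (4/5)·R2: [0, 0, 0]
2 nonzero rows, so rank(A) = 2.
A has 3 columns; by rank–nullity, nullity = 3 − 2 = 1.

1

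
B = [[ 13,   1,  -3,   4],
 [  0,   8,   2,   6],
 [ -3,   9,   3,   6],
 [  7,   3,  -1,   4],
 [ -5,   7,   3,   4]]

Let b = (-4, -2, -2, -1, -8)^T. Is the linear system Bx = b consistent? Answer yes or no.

Row reduce the augmented matrix [B | b].
R3 ← R3 + (3/13)·R1: [0, 120/13, 30/13, 90/13, -38/13]
R4 ← R4 − (7/13)·R1: [0, 32/13, 8/13, 24/13, 15/13]
R5 ← R5 + (5/13)·R1: [0, 96/13, 24/13, 72/13, -124/13]
R3 ← R3 − (15/13)·R2: [0, 0, 0, 0, -8/13]
R4 ← R4 − (4/13)·R2: [0, 0, 0, 0, 23/13]
R5 ← R5 − (12/13)·R2: [0, 0, 0, 0, -100/13]
R4 ← R4 + (23/8)·R3: [0, 0, 0, 0, 0]
R5 ← R5 − (25/2)·R3: [0, 0, 0, 0, 0]
The echelon form has 3 nonzero rows; the last pivot sits in the augmented column, so rank(B) = 2 but rank([B|b]) = 3.
Since the ranks differ, the system is inconsistent.

no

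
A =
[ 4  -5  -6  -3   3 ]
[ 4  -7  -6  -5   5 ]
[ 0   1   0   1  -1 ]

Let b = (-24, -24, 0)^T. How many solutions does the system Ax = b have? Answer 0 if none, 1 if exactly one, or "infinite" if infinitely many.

infinite

Row reduce the augmented matrix [A | b].
R2 ← R2 − R1: [0, -2, 0, -2, 2, 0]
R3 ← R3 + (1/2)·R2: [0, 0, 0, 0, 0, 0]
The echelon form has 2 nonzero rows, and every pivot lies in the first 5 columns, so rank(A) = rank([A|b]) = 2.
The system is consistent.
rank = 2 < 5 unknowns, so there are infinitely many solutions.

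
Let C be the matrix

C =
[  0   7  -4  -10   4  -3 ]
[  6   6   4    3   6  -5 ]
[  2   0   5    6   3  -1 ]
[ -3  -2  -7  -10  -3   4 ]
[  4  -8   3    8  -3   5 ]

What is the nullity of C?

Row reduce to echelon form.
Swap R1 ↔ R2
R3 ← R3 − (1/3)·R1: [0, -2, 11/3, 5, 1, 2/3]
R4 ← R4 + (1/2)·R1: [0, 1, -5, -17/2, 0, 3/2]
R5 ← R5 − (2/3)·R1: [0, -12, 1/3, 6, -7, 25/3]
R3 ← R3 + (2/7)·R2: [0, 0, 53/21, 15/7, 15/7, -4/21]
R4 ← R4 − (1/7)·R2: [0, 0, -31/7, -99/14, -4/7, 27/14]
R5 ← R5 + (12/7)·R2: [0, 0, -137/21, -78/7, -1/7, 67/21]
R4 ← R4 + (93/53)·R3: [0, 0, 0, -351/106, 169/53, 169/106]
R5 ← R5 + (137/53)·R3: [0, 0, 0, -297/53, 286/53, 143/53]
R5 ← R5 − (22/13)·R4: [0, 0, 0, 0, 0, 0]
4 nonzero rows, so rank(C) = 4.
C has 6 columns; by rank–nullity, nullity = 6 − 4 = 2.

2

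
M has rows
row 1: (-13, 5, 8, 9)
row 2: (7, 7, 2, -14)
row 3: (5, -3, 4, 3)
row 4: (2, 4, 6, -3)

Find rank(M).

Row reduce to echelon form.
R2 ← R2 + (7/13)·R1: [0, 126/13, 82/13, -119/13]
R3 ← R3 + (5/13)·R1: [0, -14/13, 92/13, 84/13]
R4 ← R4 + (2/13)·R1: [0, 62/13, 94/13, -21/13]
R3 ← R3 + (1/9)·R2: [0, 0, 70/9, 49/9]
R4 ← R4 − (31/63)·R2: [0, 0, 260/63, 26/9]
R4 ← R4 − (26/49)·R3: [0, 0, 0, 0]
Echelon form has 3 nonzero rows, so rank(M) = 3.

3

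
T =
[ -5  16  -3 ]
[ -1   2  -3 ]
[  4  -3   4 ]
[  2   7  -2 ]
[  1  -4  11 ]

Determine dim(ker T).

0

Row reduce to echelon form.
R2 ← R2 − (1/5)·R1: [0, -6/5, -12/5]
R3 ← R3 + (4/5)·R1: [0, 49/5, 8/5]
R4 ← R4 + (2/5)·R1: [0, 67/5, -16/5]
R5 ← R5 + (1/5)·R1: [0, -4/5, 52/5]
R3 ← R3 + (49/6)·R2: [0, 0, -18]
R4 ← R4 + (67/6)·R2: [0, 0, -30]
R5 ← R5 − (2/3)·R2: [0, 0, 12]
R4 ← R4 − (5/3)·R3: [0, 0, 0]
R5 ← R5 + (2/3)·R3: [0, 0, 0]
3 nonzero rows, so rank(T) = 3.
T has 3 columns; by rank–nullity, nullity = 3 − 3 = 0.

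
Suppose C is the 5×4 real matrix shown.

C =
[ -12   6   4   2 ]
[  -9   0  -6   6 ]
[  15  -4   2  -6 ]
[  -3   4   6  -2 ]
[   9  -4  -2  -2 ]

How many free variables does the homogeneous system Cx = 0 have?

Row reduce to echelon form.
R2 ← R2 − (3/4)·R1: [0, -9/2, -9, 9/2]
R3 ← R3 + (5/4)·R1: [0, 7/2, 7, -7/2]
R4 ← R4 − (1/4)·R1: [0, 5/2, 5, -5/2]
R5 ← R5 + (3/4)·R1: [0, 1/2, 1, -1/2]
R3 ← R3 + (7/9)·R2: [0, 0, 0, 0]
R4 ← R4 + (5/9)·R2: [0, 0, 0, 0]
R5 ← R5 + (1/9)·R2: [0, 0, 0, 0]
2 nonzero rows, so rank(C) = 2.
C has 4 columns; by rank–nullity, nullity = 4 − 2 = 2.

2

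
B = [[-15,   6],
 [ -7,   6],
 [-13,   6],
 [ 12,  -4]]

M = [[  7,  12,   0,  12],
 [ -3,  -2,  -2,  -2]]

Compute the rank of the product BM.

First compute BM:
[[-123, -192, -12, -192],
 [-67, -96, -12, -96],
 [-109, -168, -12, -168],
 [ 96, 152,   8, 152]]
Now row reduce the product.
R2 ← R2 − (67/123)·R1: [0, 352/41, -224/41, 352/41]
R3 ← R3 − (109/123)·R1: [0, 88/41, -56/41, 88/41]
R4 ← R4 + (32/41)·R1: [0, 88/41, -56/41, 88/41]
R3 ← R3 − (1/4)·R2: [0, 0, 0, 0]
R4 ← R4 − (1/4)·R2: [0, 0, 0, 0]
2 nonzero rows, so rank(BM) = 2.

2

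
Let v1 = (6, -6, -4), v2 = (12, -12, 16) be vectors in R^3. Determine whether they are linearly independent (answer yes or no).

Form the matrix with these vectors as rows and row reduce.
R2 ← R2 − (2)·R1: [0, 0, 24]
2 nonzero rows, so the 2 vectors span a space of dimension 2.
Since 2 = 2, the vectors are linearly independent.

yes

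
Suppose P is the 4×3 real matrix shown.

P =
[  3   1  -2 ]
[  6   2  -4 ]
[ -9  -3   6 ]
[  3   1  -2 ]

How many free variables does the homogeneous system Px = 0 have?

Row reduce to echelon form.
R2 ← R2 − (2)·R1: [0, 0, 0]
R3 ← R3 + (3)·R1: [0, 0, 0]
R4 ← R4 − R1: [0, 0, 0]
1 nonzero row, so rank(P) = 1.
P has 3 columns; by rank–nullity, nullity = 3 − 1 = 2.

2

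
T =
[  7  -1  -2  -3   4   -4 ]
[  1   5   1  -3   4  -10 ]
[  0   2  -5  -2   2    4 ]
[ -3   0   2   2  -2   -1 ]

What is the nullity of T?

Row reduce to echelon form.
R2 ← R2 − (1/7)·R1: [0, 36/7, 9/7, -18/7, 24/7, -66/7]
R4 ← R4 + (3/7)·R1: [0, -3/7, 8/7, 5/7, -2/7, -19/7]
R3 ← R3 − (7/18)·R2: [0, 0, -11/2, -1, 2/3, 23/3]
R4 ← R4 + (1/12)·R2: [0, 0, 5/4, 1/2, 0, -7/2]
R4 ← R4 + (5/22)·R3: [0, 0, 0, 3/11, 5/33, -58/33]
4 nonzero rows, so rank(T) = 4.
T has 6 columns; by rank–nullity, nullity = 6 − 4 = 2.

2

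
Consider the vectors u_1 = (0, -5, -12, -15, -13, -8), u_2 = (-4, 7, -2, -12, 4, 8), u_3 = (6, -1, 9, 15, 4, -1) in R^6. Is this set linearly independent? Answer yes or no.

Form the matrix with these vectors as rows and row reduce.
Swap R1 ↔ R2
R3 ← R3 + (3/2)·R1: [0, 19/2, 6, -3, 10, 11]
R3 ← R3 + (19/10)·R2: [0, 0, -84/5, -63/2, -147/10, -21/5]
3 nonzero rows, so the 3 vectors span a space of dimension 3.
Since 3 = 3, the vectors are linearly independent.

yes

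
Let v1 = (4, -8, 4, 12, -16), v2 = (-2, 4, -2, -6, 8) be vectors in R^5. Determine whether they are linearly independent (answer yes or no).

no

Form the matrix with these vectors as rows and row reduce.
R2 ← R2 + (1/2)·R1: [0, 0, 0, 0, 0]
1 nonzero row, so the 2 vectors span a space of dimension 1.
Since 1 < 2, the vectors are linearly dependent.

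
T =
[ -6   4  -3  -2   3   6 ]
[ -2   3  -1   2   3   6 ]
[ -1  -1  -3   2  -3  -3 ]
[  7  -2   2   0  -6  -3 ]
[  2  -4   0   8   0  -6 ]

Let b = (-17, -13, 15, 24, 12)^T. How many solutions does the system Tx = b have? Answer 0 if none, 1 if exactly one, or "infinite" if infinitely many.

Row reduce the augmented matrix [T | b].
R2 ← R2 − (1/3)·R1: [0, 5/3, 0, 8/3, 2, 4, -22/3]
R3 ← R3 − (1/6)·R1: [0, -5/3, -5/2, 7/3, -7/2, -4, 107/6]
R4 ← R4 + (7/6)·R1: [0, 8/3, -3/2, -7/3, -5/2, 4, 25/6]
R5 ← R5 + (1/3)·R1: [0, -8/3, -1, 22/3, 1, -4, 19/3]
R3 ← R3 + R2: [0, 0, -5/2, 5, -3/2, 0, 21/2]
R4 ← R4 − (8/5)·R2: [0, 0, -3/2, -33/5, -57/10, -12/5, 159/10]
R5 ← R5 + (8/5)·R2: [0, 0, -1, 58/5, 21/5, 12/5, -27/5]
R4 ← R4 − (3/5)·R3: [0, 0, 0, -48/5, -24/5, -12/5, 48/5]
R5 ← R5 − (2/5)·R3: [0, 0, 0, 48/5, 24/5, 12/5, -48/5]
R5 ← R5 + R4: [0, 0, 0, 0, 0, 0, 0]
The echelon form has 4 nonzero rows, and every pivot lies in the first 6 columns, so rank(T) = rank([T|b]) = 4.
The system is consistent.
rank = 4 < 6 unknowns, so there are infinitely many solutions.

infinite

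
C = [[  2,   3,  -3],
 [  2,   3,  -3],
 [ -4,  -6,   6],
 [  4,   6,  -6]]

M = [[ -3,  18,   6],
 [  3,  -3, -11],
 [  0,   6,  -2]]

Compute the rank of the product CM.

1

First compute CM:
[[  3,   9, -15],
 [  3,   9, -15],
 [ -6, -18,  30],
 [  6,  18, -30]]
Now row reduce the product.
R2 ← R2 − R1: [0, 0, 0]
R3 ← R3 + (2)·R1: [0, 0, 0]
R4 ← R4 − (2)·R1: [0, 0, 0]
1 nonzero row, so rank(CM) = 1.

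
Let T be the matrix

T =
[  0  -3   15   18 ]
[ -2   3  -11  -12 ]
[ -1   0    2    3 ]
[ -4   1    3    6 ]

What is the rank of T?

2

Row reduce to echelon form.
Swap R1 ↔ R2
R3 ← R3 − (1/2)·R1: [0, -3/2, 15/2, 9]
R4 ← R4 − (2)·R1: [0, -5, 25, 30]
R3 ← R3 − (1/2)·R2: [0, 0, 0, 0]
R4 ← R4 − (5/3)·R2: [0, 0, 0, 0]
Echelon form has 2 nonzero rows, so rank(T) = 2.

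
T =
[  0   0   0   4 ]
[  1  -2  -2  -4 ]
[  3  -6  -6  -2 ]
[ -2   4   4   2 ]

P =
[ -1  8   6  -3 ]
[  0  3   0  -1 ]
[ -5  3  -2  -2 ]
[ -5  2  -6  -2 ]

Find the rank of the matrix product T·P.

2

First compute TP:
[[-20,   8, -24,  -8],
 [ 29, -12,  34,  11],
 [ 37, -16,  42,  13],
 [-28,  12, -32, -10]]
Now row reduce the product.
R2 ← R2 + (29/20)·R1: [0, -2/5, -4/5, -3/5]
R3 ← R3 + (37/20)·R1: [0, -6/5, -12/5, -9/5]
R4 ← R4 − (7/5)·R1: [0, 4/5, 8/5, 6/5]
R3 ← R3 − (3)·R2: [0, 0, 0, 0]
R4 ← R4 + (2)·R2: [0, 0, 0, 0]
2 nonzero rows, so rank(TP) = 2.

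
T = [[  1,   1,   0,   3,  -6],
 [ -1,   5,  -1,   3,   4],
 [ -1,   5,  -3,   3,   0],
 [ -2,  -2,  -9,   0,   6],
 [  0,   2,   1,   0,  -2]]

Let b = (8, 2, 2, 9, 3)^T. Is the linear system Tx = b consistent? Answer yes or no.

Row reduce the augmented matrix [T | b].
R2 ← R2 + R1: [0, 6, -1, 6, -2, 10]
R3 ← R3 + R1: [0, 6, -3, 6, -6, 10]
R4 ← R4 + (2)·R1: [0, 0, -9, 6, -6, 25]
R3 ← R3 − R2: [0, 0, -2, 0, -4, 0]
R5 ← R5 − (1/3)·R2: [0, 0, 4/3, -2, -4/3, -1/3]
R4 ← R4 − (9/2)·R3: [0, 0, 0, 6, 12, 25]
R5 ← R5 + (2/3)·R3: [0, 0, 0, -2, -4, -1/3]
R5 ← R5 + (1/3)·R4: [0, 0, 0, 0, 0, 8]
The echelon form has 5 nonzero rows; the last pivot sits in the augmented column, so rank(T) = 4 but rank([T|b]) = 5.
Since the ranks differ, the system is inconsistent.

no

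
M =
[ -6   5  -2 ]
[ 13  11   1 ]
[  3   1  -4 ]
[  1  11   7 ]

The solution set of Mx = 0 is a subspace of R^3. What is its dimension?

0

Row reduce to echelon form.
R2 ← R2 + (13/6)·R1: [0, 131/6, -10/3]
R3 ← R3 + (1/2)·R1: [0, 7/2, -5]
R4 ← R4 + (1/6)·R1: [0, 71/6, 20/3]
R3 ← R3 − (21/131)·R2: [0, 0, -585/131]
R4 ← R4 − (71/131)·R2: [0, 0, 1110/131]
R4 ← R4 + (74/39)·R3: [0, 0, 0]
3 nonzero rows, so rank(M) = 3.
M has 3 columns; by rank–nullity, nullity = 3 − 3 = 0.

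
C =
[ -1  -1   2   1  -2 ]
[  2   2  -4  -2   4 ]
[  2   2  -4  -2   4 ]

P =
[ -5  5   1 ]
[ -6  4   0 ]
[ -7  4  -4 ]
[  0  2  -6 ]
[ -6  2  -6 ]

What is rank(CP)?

1

First compute CP:
[[  9,  -3,  -3],
 [-18,   6,   6],
 [-18,   6,   6]]
Now row reduce the product.
R2 ← R2 + (2)·R1: [0, 0, 0]
R3 ← R3 + (2)·R1: [0, 0, 0]
1 nonzero row, so rank(CP) = 1.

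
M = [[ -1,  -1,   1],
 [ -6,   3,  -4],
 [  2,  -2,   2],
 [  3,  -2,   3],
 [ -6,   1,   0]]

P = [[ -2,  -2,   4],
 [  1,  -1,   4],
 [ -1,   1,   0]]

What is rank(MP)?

First compute MP:
[[  0,   4,  -8],
 [ 19,   5, -12],
 [ -8,   0,   0],
 [-11,  -1,   4],
 [ 13,  11, -20]]
Now row reduce the product.
Swap R1 ↔ R2
R3 ← R3 + (8/19)·R1: [0, 40/19, -96/19]
R4 ← R4 + (11/19)·R1: [0, 36/19, -56/19]
R5 ← R5 − (13/19)·R1: [0, 144/19, -224/19]
R3 ← R3 − (10/19)·R2: [0, 0, -16/19]
R4 ← R4 − (9/19)·R2: [0, 0, 16/19]
R5 ← R5 − (36/19)·R2: [0, 0, 64/19]
R4 ← R4 + R3: [0, 0, 0]
R5 ← R5 + (4)·R3: [0, 0, 0]
3 nonzero rows, so rank(MP) = 3.

3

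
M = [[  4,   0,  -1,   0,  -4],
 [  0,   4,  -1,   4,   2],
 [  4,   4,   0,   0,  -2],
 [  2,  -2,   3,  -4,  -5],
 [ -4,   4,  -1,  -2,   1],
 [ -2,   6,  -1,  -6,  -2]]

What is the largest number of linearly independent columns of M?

Row reduce to echelon form.
R3 ← R3 − R1: [0, 4, 1, 0, 2]
R4 ← R4 − (1/2)·R1: [0, -2, 7/2, -4, -3]
R5 ← R5 + R1: [0, 4, -2, -2, -3]
R6 ← R6 + (1/2)·R1: [0, 6, -3/2, -6, -4]
R3 ← R3 − R2: [0, 0, 2, -4, 0]
R4 ← R4 + (1/2)·R2: [0, 0, 3, -2, -2]
R5 ← R5 − R2: [0, 0, -1, -6, -5]
R6 ← R6 − (3/2)·R2: [0, 0, 0, -12, -7]
R4 ← R4 − (3/2)·R3: [0, 0, 0, 4, -2]
R5 ← R5 + (1/2)·R3: [0, 0, 0, -8, -5]
R5 ← R5 + (2)·R4: [0, 0, 0, 0, -9]
R6 ← R6 + (3)·R4: [0, 0, 0, 0, -13]
R6 ← R6 − (13/9)·R5: [0, 0, 0, 0, 0]
Echelon form has 5 nonzero rows, so rank(M) = 5.
The rank gives the maximum number of linearly independent columns: 5.

5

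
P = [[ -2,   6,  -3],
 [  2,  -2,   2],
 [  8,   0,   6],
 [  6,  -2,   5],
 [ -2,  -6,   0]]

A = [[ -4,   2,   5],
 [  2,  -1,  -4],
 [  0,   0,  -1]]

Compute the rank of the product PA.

First compute PA:
[[ 20, -10, -31],
 [-12,   6,  16],
 [-32,  16,  34],
 [-28,  14,  33],
 [ -4,   2,  14]]
Now row reduce the product.
R2 ← R2 + (3/5)·R1: [0, 0, -13/5]
R3 ← R3 + (8/5)·R1: [0, 0, -78/5]
R4 ← R4 + (7/5)·R1: [0, 0, -52/5]
R5 ← R5 + (1/5)·R1: [0, 0, 39/5]
R3 ← R3 − (6)·R2: [0, 0, 0]
R4 ← R4 − (4)·R2: [0, 0, 0]
R5 ← R5 + (3)·R2: [0, 0, 0]
2 nonzero rows, so rank(PA) = 2.

2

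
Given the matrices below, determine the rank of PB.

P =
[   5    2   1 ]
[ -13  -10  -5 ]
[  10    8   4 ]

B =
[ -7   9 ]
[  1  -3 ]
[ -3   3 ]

2

First compute PB:
[[-36,  42],
 [ 96, -102],
 [-74,  78]]
Now row reduce the product.
R2 ← R2 + (8/3)·R1: [0, 10]
R3 ← R3 − (37/18)·R1: [0, -25/3]
R3 ← R3 + (5/6)·R2: [0, 0]
2 nonzero rows, so rank(PB) = 2.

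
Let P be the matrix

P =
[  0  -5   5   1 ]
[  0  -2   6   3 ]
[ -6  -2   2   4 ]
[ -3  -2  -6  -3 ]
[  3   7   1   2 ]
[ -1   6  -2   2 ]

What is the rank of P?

Row reduce to echelon form.
Swap R1 ↔ R3
R4 ← R4 − (1/2)·R1: [0, -1, -7, -5]
R5 ← R5 + (1/2)·R1: [0, 6, 2, 4]
R6 ← R6 − (1/6)·R1: [0, 19/3, -7/3, 4/3]
R3 ← R3 − (5/2)·R2: [0, 0, -10, -13/2]
R4 ← R4 − (1/2)·R2: [0, 0, -10, -13/2]
R5 ← R5 + (3)·R2: [0, 0, 20, 13]
R6 ← R6 + (19/6)·R2: [0, 0, 50/3, 65/6]
R4 ← R4 − R3: [0, 0, 0, 0]
R5 ← R5 + (2)·R3: [0, 0, 0, 0]
R6 ← R6 + (5/3)·R3: [0, 0, 0, 0]
Echelon form has 3 nonzero rows, so rank(P) = 3.

3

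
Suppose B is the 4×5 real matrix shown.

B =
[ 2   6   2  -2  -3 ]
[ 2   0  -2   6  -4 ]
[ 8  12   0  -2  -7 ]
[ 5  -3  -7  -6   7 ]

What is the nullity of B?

2

Row reduce to echelon form.
R2 ← R2 − R1: [0, -6, -4, 8, -1]
R3 ← R3 − (4)·R1: [0, -12, -8, 6, 5]
R4 ← R4 − (5/2)·R1: [0, -18, -12, -1, 29/2]
R3 ← R3 − (2)·R2: [0, 0, 0, -10, 7]
R4 ← R4 − (3)·R2: [0, 0, 0, -25, 35/2]
R4 ← R4 − (5/2)·R3: [0, 0, 0, 0, 0]
3 nonzero rows, so rank(B) = 3.
B has 5 columns; by rank–nullity, nullity = 5 − 3 = 2.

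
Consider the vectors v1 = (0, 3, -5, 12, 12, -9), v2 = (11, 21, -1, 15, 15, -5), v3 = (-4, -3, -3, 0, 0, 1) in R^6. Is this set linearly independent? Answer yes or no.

Form the matrix with these vectors as rows and row reduce.
Swap R1 ↔ R2
R3 ← R3 + (4/11)·R1: [0, 51/11, -37/11, 60/11, 60/11, -9/11]
R3 ← R3 − (17/11)·R2: [0, 0, 48/11, -144/11, -144/11, 144/11]
3 nonzero rows, so the 3 vectors span a space of dimension 3.
Since 3 = 3, the vectors are linearly independent.

yes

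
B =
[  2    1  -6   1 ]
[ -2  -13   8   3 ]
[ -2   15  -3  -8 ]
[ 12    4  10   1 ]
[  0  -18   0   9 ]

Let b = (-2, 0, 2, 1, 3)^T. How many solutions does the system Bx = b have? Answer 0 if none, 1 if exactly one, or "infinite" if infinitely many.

0

Row reduce the augmented matrix [B | b].
R2 ← R2 + R1: [0, -12, 2, 4, -2]
R3 ← R3 + R1: [0, 16, -9, -7, 0]
R4 ← R4 − (6)·R1: [0, -2, 46, -5, 13]
R3 ← R3 + (4/3)·R2: [0, 0, -19/3, -5/3, -8/3]
R4 ← R4 − (1/6)·R2: [0, 0, 137/3, -17/3, 40/3]
R5 ← R5 − (3/2)·R2: [0, 0, -3, 3, 6]
R4 ← R4 + (137/19)·R3: [0, 0, 0, -336/19, -112/19]
R5 ← R5 − (9/19)·R3: [0, 0, 0, 72/19, 138/19]
R5 ← R5 + (3/14)·R4: [0, 0, 0, 0, 6]
The echelon form has 5 nonzero rows; the last pivot sits in the augmented column, so rank(B) = 4 but rank([B|b]) = 5.
Since the ranks differ, the system is inconsistent.
It has no solutions.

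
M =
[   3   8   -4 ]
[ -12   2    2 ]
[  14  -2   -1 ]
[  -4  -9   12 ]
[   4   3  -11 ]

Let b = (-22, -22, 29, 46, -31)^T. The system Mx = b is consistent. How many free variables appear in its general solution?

0

Row reduce the augmented matrix [M | b].
R2 ← R2 + (4)·R1: [0, 34, -14, -110]
R3 ← R3 − (14/3)·R1: [0, -118/3, 53/3, 395/3]
R4 ← R4 + (4/3)·R1: [0, 5/3, 20/3, 50/3]
R5 ← R5 − (4/3)·R1: [0, -23/3, -17/3, -5/3]
R3 ← R3 + (59/51)·R2: [0, 0, 25/17, 75/17]
R4 ← R4 − (5/102)·R2: [0, 0, 125/17, 375/17]
R5 ← R5 + (23/102)·R2: [0, 0, -150/17, -450/17]
R4 ← R4 − (5)·R3: [0, 0, 0, 0]
R5 ← R5 + (6)·R3: [0, 0, 0, 0]
The echelon form has 3 nonzero rows, and every pivot lies in the first 3 columns, so rank(M) = rank([M|b]) = 3.
The system is consistent.
Free variables = (unknowns) − (rank) = 3 − 3 = 0.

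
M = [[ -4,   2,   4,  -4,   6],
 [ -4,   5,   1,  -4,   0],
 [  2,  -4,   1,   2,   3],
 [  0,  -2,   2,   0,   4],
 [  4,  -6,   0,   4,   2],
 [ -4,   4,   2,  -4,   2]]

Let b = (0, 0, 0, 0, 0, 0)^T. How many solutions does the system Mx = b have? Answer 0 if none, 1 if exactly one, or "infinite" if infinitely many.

Row reduce the augmented matrix [M | b].
R2 ← R2 − R1: [0, 3, -3, 0, -6, 0]
R3 ← R3 + (1/2)·R1: [0, -3, 3, 0, 6, 0]
R5 ← R5 + R1: [0, -4, 4, 0, 8, 0]
R6 ← R6 − R1: [0, 2, -2, 0, -4, 0]
R3 ← R3 + R2: [0, 0, 0, 0, 0, 0]
R4 ← R4 + (2/3)·R2: [0, 0, 0, 0, 0, 0]
R5 ← R5 + (4/3)·R2: [0, 0, 0, 0, 0, 0]
R6 ← R6 − (2/3)·R2: [0, 0, 0, 0, 0, 0]
The echelon form has 2 nonzero rows, and every pivot lies in the first 5 columns, so rank(M) = rank([M|b]) = 2.
The system is consistent.
rank = 2 < 5 unknowns, so there are infinitely many solutions.

infinite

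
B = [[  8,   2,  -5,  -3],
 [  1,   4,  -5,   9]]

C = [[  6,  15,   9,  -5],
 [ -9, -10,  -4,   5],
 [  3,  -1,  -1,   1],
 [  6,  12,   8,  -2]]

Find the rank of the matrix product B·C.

First compute BC:
[[ -3,  69,  45, -29],
 [  9,  88,  70,  -8]]
Now row reduce the product.
R2 ← R2 + (3)·R1: [0, 295, 205, -95]
2 nonzero rows, so rank(BC) = 2.

2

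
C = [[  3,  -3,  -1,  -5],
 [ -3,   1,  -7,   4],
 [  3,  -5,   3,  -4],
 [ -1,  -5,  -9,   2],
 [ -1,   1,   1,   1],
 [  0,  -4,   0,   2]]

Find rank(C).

Row reduce to echelon form.
R2 ← R2 + R1: [0, -2, -8, -1]
R3 ← R3 − R1: [0, -2, 4, 1]
R4 ← R4 + (1/3)·R1: [0, -6, -28/3, 1/3]
R5 ← R5 + (1/3)·R1: [0, 0, 2/3, -2/3]
R3 ← R3 − R2: [0, 0, 12, 2]
R4 ← R4 − (3)·R2: [0, 0, 44/3, 10/3]
R6 ← R6 − (2)·R2: [0, 0, 16, 4]
R4 ← R4 − (11/9)·R3: [0, 0, 0, 8/9]
R5 ← R5 − (1/18)·R3: [0, 0, 0, -7/9]
R6 ← R6 − (4/3)·R3: [0, 0, 0, 4/3]
R5 ← R5 + (7/8)·R4: [0, 0, 0, 0]
R6 ← R6 − (3/2)·R4: [0, 0, 0, 0]
Echelon form has 4 nonzero rows, so rank(C) = 4.

4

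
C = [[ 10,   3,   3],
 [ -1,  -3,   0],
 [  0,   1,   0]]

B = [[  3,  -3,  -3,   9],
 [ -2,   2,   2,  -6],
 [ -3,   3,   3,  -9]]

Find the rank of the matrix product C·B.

First compute CB:
[[ 15, -15, -15,  45],
 [  3,  -3,  -3,   9],
 [ -2,   2,   2,  -6]]
Now row reduce the product.
R2 ← R2 − (1/5)·R1: [0, 0, 0, 0]
R3 ← R3 + (2/15)·R1: [0, 0, 0, 0]
1 nonzero row, so rank(CB) = 1.

1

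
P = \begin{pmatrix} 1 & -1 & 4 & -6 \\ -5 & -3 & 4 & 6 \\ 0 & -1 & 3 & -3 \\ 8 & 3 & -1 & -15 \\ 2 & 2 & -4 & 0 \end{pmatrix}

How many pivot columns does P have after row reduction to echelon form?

2

Row reduce to echelon form.
R2 ← R2 + (5)·R1: [0, -8, 24, -24]
R4 ← R4 − (8)·R1: [0, 11, -33, 33]
R5 ← R5 − (2)·R1: [0, 4, -12, 12]
R3 ← R3 − (1/8)·R2: [0, 0, 0, 0]
R4 ← R4 + (11/8)·R2: [0, 0, 0, 0]
R5 ← R5 + (1/2)·R2: [0, 0, 0, 0]
Echelon form has 2 nonzero rows, so rank(P) = 2.
Each nonzero row contributes one pivot column: 2 pivot columns.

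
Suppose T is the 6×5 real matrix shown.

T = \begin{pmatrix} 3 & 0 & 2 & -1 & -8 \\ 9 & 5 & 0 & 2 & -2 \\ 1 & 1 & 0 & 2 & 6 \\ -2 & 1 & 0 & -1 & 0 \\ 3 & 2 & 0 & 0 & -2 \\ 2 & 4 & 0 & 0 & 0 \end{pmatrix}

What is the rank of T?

Row reduce to echelon form.
R2 ← R2 − (3)·R1: [0, 5, -6, 5, 22]
R3 ← R3 − (1/3)·R1: [0, 1, -2/3, 7/3, 26/3]
R4 ← R4 + (2/3)·R1: [0, 1, 4/3, -5/3, -16/3]
R5 ← R5 − R1: [0, 2, -2, 1, 6]
R6 ← R6 − (2/3)·R1: [0, 4, -4/3, 2/3, 16/3]
R3 ← R3 − (1/5)·R2: [0, 0, 8/15, 4/3, 64/15]
R4 ← R4 − (1/5)·R2: [0, 0, 38/15, -8/3, -146/15]
R5 ← R5 − (2/5)·R2: [0, 0, 2/5, -1, -14/5]
R6 ← R6 − (4/5)·R2: [0, 0, 52/15, -10/3, -184/15]
R4 ← R4 − (19/4)·R3: [0, 0, 0, -9, -30]
R5 ← R5 − (3/4)·R3: [0, 0, 0, -2, -6]
R6 ← R6 − (13/2)·R3: [0, 0, 0, -12, -40]
R5 ← R5 − (2/9)·R4: [0, 0, 0, 0, 2/3]
R6 ← R6 − (4/3)·R4: [0, 0, 0, 0, 0]
Echelon form has 5 nonzero rows, so rank(T) = 5.

5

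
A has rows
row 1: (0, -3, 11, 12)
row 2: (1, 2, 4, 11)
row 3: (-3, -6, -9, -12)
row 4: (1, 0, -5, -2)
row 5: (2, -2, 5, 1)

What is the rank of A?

4

Row reduce to echelon form.
Swap R1 ↔ R2
R3 ← R3 + (3)·R1: [0, 0, 3, 21]
R4 ← R4 − R1: [0, -2, -9, -13]
R5 ← R5 − (2)·R1: [0, -6, -3, -21]
R4 ← R4 − (2/3)·R2: [0, 0, -49/3, -21]
R5 ← R5 − (2)·R2: [0, 0, -25, -45]
R4 ← R4 + (49/9)·R3: [0, 0, 0, 280/3]
R5 ← R5 + (25/3)·R3: [0, 0, 0, 130]
R5 ← R5 − (39/28)·R4: [0, 0, 0, 0]
Echelon form has 4 nonzero rows, so rank(A) = 4.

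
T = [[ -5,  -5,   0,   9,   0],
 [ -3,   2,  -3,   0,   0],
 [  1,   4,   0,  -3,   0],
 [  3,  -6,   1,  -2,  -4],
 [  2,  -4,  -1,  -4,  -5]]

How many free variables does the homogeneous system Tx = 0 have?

1

Row reduce to echelon form.
R2 ← R2 − (3/5)·R1: [0, 5, -3, -27/5, 0]
R3 ← R3 + (1/5)·R1: [0, 3, 0, -6/5, 0]
R4 ← R4 + (3/5)·R1: [0, -9, 1, 17/5, -4]
R5 ← R5 + (2/5)·R1: [0, -6, -1, -2/5, -5]
R3 ← R3 − (3/5)·R2: [0, 0, 9/5, 51/25, 0]
R4 ← R4 + (9/5)·R2: [0, 0, -22/5, -158/25, -4]
R5 ← R5 + (6/5)·R2: [0, 0, -23/5, -172/25, -5]
R4 ← R4 + (22/9)·R3: [0, 0, 0, -4/3, -4]
R5 ← R5 + (23/9)·R3: [0, 0, 0, -5/3, -5]
R5 ← R5 − (5/4)·R4: [0, 0, 0, 0, 0]
4 nonzero rows, so rank(T) = 4.
T has 5 columns; by rank–nullity, nullity = 5 − 4 = 1.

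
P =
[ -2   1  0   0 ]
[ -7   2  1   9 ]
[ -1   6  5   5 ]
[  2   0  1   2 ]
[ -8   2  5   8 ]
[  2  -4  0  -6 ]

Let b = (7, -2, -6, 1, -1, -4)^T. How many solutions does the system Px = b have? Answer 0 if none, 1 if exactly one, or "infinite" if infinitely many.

Row reduce the augmented matrix [P | b].
R2 ← R2 − (7/2)·R1: [0, -3/2, 1, 9, -53/2]
R3 ← R3 − (1/2)·R1: [0, 11/2, 5, 5, -19/2]
R4 ← R4 + R1: [0, 1, 1, 2, 8]
R5 ← R5 − (4)·R1: [0, -2, 5, 8, -29]
R6 ← R6 + R1: [0, -3, 0, -6, 3]
R3 ← R3 + (11/3)·R2: [0, 0, 26/3, 38, -320/3]
R4 ← R4 + (2/3)·R2: [0, 0, 5/3, 8, -29/3]
R5 ← R5 − (4/3)·R2: [0, 0, 11/3, -4, 19/3]
R6 ← R6 − (2)·R2: [0, 0, -2, -24, 56]
R4 ← R4 − (5/26)·R3: [0, 0, 0, 9/13, 141/13]
R5 ← R5 − (11/26)·R3: [0, 0, 0, -261/13, 669/13]
R6 ← R6 + (3/13)·R3: [0, 0, 0, -198/13, 408/13]
R5 ← R5 + (29)·R4: [0, 0, 0, 0, 366]
R6 ← R6 + (22)·R4: [0, 0, 0, 0, 270]
R6 ← R6 − (45/61)·R5: [0, 0, 0, 0, 0]
The echelon form has 5 nonzero rows; the last pivot sits in the augmented column, so rank(P) = 4 but rank([P|b]) = 5.
Since the ranks differ, the system is inconsistent.
It has no solutions.

0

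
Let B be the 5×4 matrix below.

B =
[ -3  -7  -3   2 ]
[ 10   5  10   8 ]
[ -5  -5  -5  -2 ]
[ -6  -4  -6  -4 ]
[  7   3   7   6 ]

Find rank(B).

Row reduce to echelon form.
R2 ← R2 + (10/3)·R1: [0, -55/3, 0, 44/3]
R3 ← R3 − (5/3)·R1: [0, 20/3, 0, -16/3]
R4 ← R4 − (2)·R1: [0, 10, 0, -8]
R5 ← R5 + (7/3)·R1: [0, -40/3, 0, 32/3]
R3 ← R3 + (4/11)·R2: [0, 0, 0, 0]
R4 ← R4 + (6/11)·R2: [0, 0, 0, 0]
R5 ← R5 − (8/11)·R2: [0, 0, 0, 0]
Echelon form has 2 nonzero rows, so rank(B) = 2.

2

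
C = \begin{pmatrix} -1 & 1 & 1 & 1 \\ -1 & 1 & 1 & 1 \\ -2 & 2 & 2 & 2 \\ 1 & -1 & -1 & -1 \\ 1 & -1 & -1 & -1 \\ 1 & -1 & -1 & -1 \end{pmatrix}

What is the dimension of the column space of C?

1

Row reduce to echelon form.
R2 ← R2 − R1: [0, 0, 0, 0]
R3 ← R3 − (2)·R1: [0, 0, 0, 0]
R4 ← R4 + R1: [0, 0, 0, 0]
R5 ← R5 + R1: [0, 0, 0, 0]
R6 ← R6 + R1: [0, 0, 0, 0]
Echelon form has 1 nonzero row, so rank(C) = 1.
The column space has dimension equal to the rank: 1.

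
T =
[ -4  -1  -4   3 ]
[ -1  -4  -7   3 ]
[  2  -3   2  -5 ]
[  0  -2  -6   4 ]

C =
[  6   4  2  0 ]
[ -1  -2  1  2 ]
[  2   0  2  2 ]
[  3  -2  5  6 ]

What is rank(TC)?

2

First compute TC:
[[-22, -20,  -2,   8],
 [ -7,  -2,  -5,  -4],
 [  4,  24, -20, -32],
 [  2,  -4,   6,   8]]
Now row reduce the product.
R2 ← R2 − (7/22)·R1: [0, 48/11, -48/11, -72/11]
R3 ← R3 + (2/11)·R1: [0, 224/11, -224/11, -336/11]
R4 ← R4 + (1/11)·R1: [0, -64/11, 64/11, 96/11]
R3 ← R3 − (14/3)·R2: [0, 0, 0, 0]
R4 ← R4 + (4/3)·R2: [0, 0, 0, 0]
2 nonzero rows, so rank(TC) = 2.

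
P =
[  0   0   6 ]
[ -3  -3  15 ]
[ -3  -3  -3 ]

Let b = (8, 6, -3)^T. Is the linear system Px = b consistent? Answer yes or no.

no

Row reduce the augmented matrix [P | b].
Swap R1 ↔ R2
R3 ← R3 − R1: [0, 0, -18, -9]
R3 ← R3 + (3)·R2: [0, 0, 0, 15]
The echelon form has 3 nonzero rows; the last pivot sits in the augmented column, so rank(P) = 2 but rank([P|b]) = 3.
Since the ranks differ, the system is inconsistent.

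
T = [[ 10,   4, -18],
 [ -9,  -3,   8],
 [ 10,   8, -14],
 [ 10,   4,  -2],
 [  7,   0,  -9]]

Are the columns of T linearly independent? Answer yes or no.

Row reduce T to echelon form.
R2 ← R2 + (9/10)·R1: [0, 3/5, -41/5]
R3 ← R3 − R1: [0, 4, 4]
R4 ← R4 − R1: [0, 0, 16]
R5 ← R5 − (7/10)·R1: [0, -14/5, 18/5]
R3 ← R3 − (20/3)·R2: [0, 0, 176/3]
R5 ← R5 + (14/3)·R2: [0, 0, -104/3]
R4 ← R4 − (3/11)·R3: [0, 0, 0]
R5 ← R5 + (13/22)·R3: [0, 0, 0]
3 pivots among 3 columns.
Every column is a pivot column, so the columns are linearly independent.

yes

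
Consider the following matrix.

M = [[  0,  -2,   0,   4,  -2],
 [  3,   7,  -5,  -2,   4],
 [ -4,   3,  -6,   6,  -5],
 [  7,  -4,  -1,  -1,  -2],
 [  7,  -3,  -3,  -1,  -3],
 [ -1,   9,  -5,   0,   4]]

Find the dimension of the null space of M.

0

Row reduce to echelon form.
Swap R1 ↔ R2
R3 ← R3 + (4/3)·R1: [0, 37/3, -38/3, 10/3, 1/3]
R4 ← R4 − (7/3)·R1: [0, -61/3, 32/3, 11/3, -34/3]
R5 ← R5 − (7/3)·R1: [0, -58/3, 26/3, 11/3, -37/3]
R6 ← R6 + (1/3)·R1: [0, 34/3, -20/3, -2/3, 16/3]
R3 ← R3 + (37/6)·R2: [0, 0, -38/3, 28, -12]
R4 ← R4 − (61/6)·R2: [0, 0, 32/3, -37, 9]
R5 ← R5 − (29/3)·R2: [0, 0, 26/3, -35, 7]
R6 ← R6 + (17/3)·R2: [0, 0, -20/3, 22, -6]
R4 ← R4 + (16/19)·R3: [0, 0, 0, -255/19, -21/19]
R5 ← R5 + (13/19)·R3: [0, 0, 0, -301/19, -23/19]
R6 ← R6 − (10/19)·R3: [0, 0, 0, 138/19, 6/19]
R5 ← R5 − (301/255)·R4: [0, 0, 0, 0, 8/85]
R6 ← R6 + (46/85)·R4: [0, 0, 0, 0, -24/85]
R6 ← R6 + (3)·R5: [0, 0, 0, 0, 0]
5 nonzero rows, so rank(M) = 5.
M has 5 columns; by rank–nullity, nullity = 5 − 5 = 0.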